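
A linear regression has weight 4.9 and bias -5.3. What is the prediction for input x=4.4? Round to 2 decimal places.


y = 4.9 * 4.4 + (-5.3)
= 21.56 + (-5.3)
= 16.26

16.26


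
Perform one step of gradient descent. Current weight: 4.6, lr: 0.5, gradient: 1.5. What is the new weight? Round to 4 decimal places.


w_new = w_old - lr * gradient
= 4.6 - 0.5 * 1.5
= 4.6 - (0.75)
= 3.8500

3.8500


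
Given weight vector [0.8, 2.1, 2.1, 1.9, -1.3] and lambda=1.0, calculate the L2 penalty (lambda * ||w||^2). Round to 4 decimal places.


Squaring each weight:
0.8^2 = 0.64
2.1^2 = 4.41
2.1^2 = 4.41
1.9^2 = 3.61
(-1.3)^2 = 1.69
Sum of squares = 14.76
Penalty = 1.0 * 14.76 = 14.7600

14.7600


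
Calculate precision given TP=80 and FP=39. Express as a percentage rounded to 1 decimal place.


Precision = TP / (TP + FP) * 100
= 80 / (80 + 39)
= 80 / 119
= 0.6723
= 67.2%

67.2


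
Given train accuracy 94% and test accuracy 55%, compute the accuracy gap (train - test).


Gap = train_accuracy - test_accuracy
= 94 - 55
= 39%
This large gap strongly indicates overfitting.

39


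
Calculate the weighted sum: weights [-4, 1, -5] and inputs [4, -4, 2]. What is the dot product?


Element-wise products:
-4 * 4 = -16
1 * -4 = -4
-5 * 2 = -10
Sum = -16 + -4 + -10
= -30

-30


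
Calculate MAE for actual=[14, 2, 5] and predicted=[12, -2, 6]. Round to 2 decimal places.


Absolute errors: [2, 4, 1]
Sum of absolute errors = 7
MAE = 7 / 3 = 2.33

2.33


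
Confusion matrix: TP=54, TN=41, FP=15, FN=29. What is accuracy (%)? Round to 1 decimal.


Accuracy = (TP + TN) / (TP + TN + FP + FN) * 100
= (54 + 41) / (54 + 41 + 15 + 29)
= 95 / 139
= 0.6835
= 68.3%

68.3


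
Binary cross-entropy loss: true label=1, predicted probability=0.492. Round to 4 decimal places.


For y=1: Loss = -log(p)
= -log(0.492)
= -(-0.7093)
= 0.7093

0.7093


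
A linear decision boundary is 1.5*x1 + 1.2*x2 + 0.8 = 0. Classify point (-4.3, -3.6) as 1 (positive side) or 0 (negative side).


Compute 1.5 * -4.3 + 1.2 * -3.6 + 0.8
= -6.45 + -4.32 + 0.8
= -9.97
Since -9.97 < 0, the point is on the negative side.

0


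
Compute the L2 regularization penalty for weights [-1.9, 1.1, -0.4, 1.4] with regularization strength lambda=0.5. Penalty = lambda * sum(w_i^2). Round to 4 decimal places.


Squaring each weight:
(-1.9)^2 = 3.61
1.1^2 = 1.21
(-0.4)^2 = 0.16
1.4^2 = 1.96
Sum of squares = 6.94
Penalty = 0.5 * 6.94 = 3.4700

3.4700


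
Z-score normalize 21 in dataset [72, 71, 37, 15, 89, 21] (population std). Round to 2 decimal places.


Mean = (72 + 71 + 37 + 15 + 89 + 21) / 6 = 50.8333
Variance = sum((x_i - mean)^2) / n = 779.4722
Std = sqrt(779.4722) = 27.919
Z = (x - mean) / std
= (21 - 50.8333) / 27.919
= -29.8333 / 27.919
= -1.07

-1.07


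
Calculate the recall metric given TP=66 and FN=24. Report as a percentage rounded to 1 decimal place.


Recall = TP / (TP + FN) * 100
= 66 / (66 + 24)
= 66 / 90
= 0.7333
= 73.3%

73.3


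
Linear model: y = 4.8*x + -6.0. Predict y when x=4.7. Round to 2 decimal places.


y = 4.8 * 4.7 + (-6.0)
= 22.56 + (-6.0)
= 16.56

16.56


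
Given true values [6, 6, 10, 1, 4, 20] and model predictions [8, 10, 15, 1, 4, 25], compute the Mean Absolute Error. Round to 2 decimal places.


Absolute errors: [2, 4, 5, 0, 0, 5]
Sum of absolute errors = 16
MAE = 16 / 6 = 2.67

2.67


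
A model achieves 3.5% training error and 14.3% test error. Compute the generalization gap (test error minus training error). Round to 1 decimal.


Generalization gap = test_error - train_error
= 14.3 - 3.5
= 10.8%
A large gap suggests overfitting.

10.8


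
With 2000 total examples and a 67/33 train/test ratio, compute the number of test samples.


Train samples = 2000 * 67% = 1340
Test samples = 2000 - 1340
= 660

660


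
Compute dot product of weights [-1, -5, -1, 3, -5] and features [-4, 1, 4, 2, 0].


Element-wise products:
-1 * -4 = 4
-5 * 1 = -5
-1 * 4 = -4
3 * 2 = 6
-5 * 0 = 0
Sum = 4 + -5 + -4 + 6 + 0
= 1

1


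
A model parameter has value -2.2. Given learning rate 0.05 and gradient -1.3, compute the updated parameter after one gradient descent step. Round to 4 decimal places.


w_new = w_old - lr * gradient
= -2.2 - 0.05 * -1.3
= -2.2 - (-0.065)
= -2.1350

-2.1350


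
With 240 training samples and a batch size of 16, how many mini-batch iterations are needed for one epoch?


Iterations per epoch = dataset_size / batch_size
= 240 / 16
= 15

15


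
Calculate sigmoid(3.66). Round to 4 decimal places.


sigmoid(z) = 1 / (1 + exp(-z))
exp(-(3.66)) = exp(-3.66) = 0.0257
1 + 0.0257 = 1.0257
1 / 1.0257 = 0.9749

0.9749


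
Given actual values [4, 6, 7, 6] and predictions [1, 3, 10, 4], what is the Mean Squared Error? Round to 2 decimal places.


Differences: [3, 3, -3, 2]
Squared errors: [9, 9, 9, 4]
Sum of squared errors = 31
MSE = 31 / 4 = 7.75

7.75


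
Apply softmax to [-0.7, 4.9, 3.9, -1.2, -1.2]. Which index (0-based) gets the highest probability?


Softmax is a monotonic transformation, so it preserves the argmax.
We need to find the index of the maximum logit.
Index 0: -0.7
Index 1: 4.9
Index 2: 3.9
Index 3: -1.2
Index 4: -1.2
Maximum logit = 4.9 at index 1

1


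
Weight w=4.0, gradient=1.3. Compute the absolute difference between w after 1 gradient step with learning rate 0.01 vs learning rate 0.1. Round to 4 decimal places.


With lr=0.01: w_new = 4.0 - 0.01 * 1.3 = 3.987
With lr=0.1: w_new = 4.0 - 0.1 * 1.3 = 3.87
Absolute difference = |3.987 - 3.87|
= 0.1170

0.1170


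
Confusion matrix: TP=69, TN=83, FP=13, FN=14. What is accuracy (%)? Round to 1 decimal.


Accuracy = (TP + TN) / (TP + TN + FP + FN) * 100
= (69 + 83) / (69 + 83 + 13 + 14)
= 152 / 179
= 0.8492
= 84.9%

84.9


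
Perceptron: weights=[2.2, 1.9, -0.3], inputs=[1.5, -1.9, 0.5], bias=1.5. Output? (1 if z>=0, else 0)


z = w . x + b
= 2.2*1.5 + 1.9*-1.9 + -0.3*0.5 + 1.5
= 3.3 + -3.61 + -0.15 + 1.5
= -0.46 + 1.5
= 1.04
Since z = 1.04 >= 0, output = 1

1


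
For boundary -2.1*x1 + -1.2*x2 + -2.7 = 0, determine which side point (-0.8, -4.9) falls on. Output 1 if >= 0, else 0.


Compute -2.1 * -0.8 + -1.2 * -4.9 + -2.7
= 1.68 + 5.88 + -2.7
= 4.86
Since 4.86 >= 0, the point is on the positive side.

1


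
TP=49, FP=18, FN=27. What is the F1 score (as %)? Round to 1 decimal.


Precision = TP / (TP + FP) = 49 / 67 = 0.7313
Recall = TP / (TP + FN) = 49 / 76 = 0.6447
F1 = 2 * P * R / (P + R)
= 2 * 0.7313 * 0.6447 / (0.7313 + 0.6447)
= 0.943 / 1.3761
= 0.6853
As percentage: 68.5%

68.5


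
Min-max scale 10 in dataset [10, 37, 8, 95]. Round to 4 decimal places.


Min = 8, Max = 95
Range = 95 - 8 = 87
Scaled = (x - min) / (max - min)
= (10 - 8) / 87
= 2 / 87
= 0.0230

0.0230


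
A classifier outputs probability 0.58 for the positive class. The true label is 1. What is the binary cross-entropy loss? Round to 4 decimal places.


For y=1: Loss = -log(p)
= -log(0.58)
= -(-0.5447)
= 0.5447

0.5447


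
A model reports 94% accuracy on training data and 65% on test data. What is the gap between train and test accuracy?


Gap = train_accuracy - test_accuracy
= 94 - 65
= 29%
This large gap strongly indicates overfitting.

29


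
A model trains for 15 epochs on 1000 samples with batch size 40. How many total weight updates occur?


Iterations per epoch = 1000 / 40 = 25
Total updates = iterations_per_epoch * epochs
= 25 * 15
= 375

375


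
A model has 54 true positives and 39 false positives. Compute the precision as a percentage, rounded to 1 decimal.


Precision = TP / (TP + FP) * 100
= 54 / (54 + 39)
= 54 / 93
= 0.5806
= 58.1%

58.1


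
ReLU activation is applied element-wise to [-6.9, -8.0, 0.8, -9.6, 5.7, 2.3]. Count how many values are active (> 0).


ReLU(x) = max(0, x) for each element:
ReLU(-6.9) = 0
ReLU(-8.0) = 0
ReLU(0.8) = 0.8
ReLU(-9.6) = 0
ReLU(5.7) = 5.7
ReLU(2.3) = 2.3
Active neurons (>0): 3

3


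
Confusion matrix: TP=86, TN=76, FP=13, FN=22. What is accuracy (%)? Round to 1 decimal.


Accuracy = (TP + TN) / (TP + TN + FP + FN) * 100
= (86 + 76) / (86 + 76 + 13 + 22)
= 162 / 197
= 0.8223
= 82.2%

82.2


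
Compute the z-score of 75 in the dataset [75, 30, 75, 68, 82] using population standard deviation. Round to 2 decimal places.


Mean = (75 + 30 + 75 + 68 + 82) / 5 = 66.0
Variance = sum((x_i - mean)^2) / n = 343.6
Std = sqrt(343.6) = 18.5365
Z = (x - mean) / std
= (75 - 66.0) / 18.5365
= 9.0 / 18.5365
= 0.49

0.49


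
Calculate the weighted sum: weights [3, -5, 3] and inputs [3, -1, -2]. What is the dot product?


Element-wise products:
3 * 3 = 9
-5 * -1 = 5
3 * -2 = -6
Sum = 9 + 5 + -6
= 8

8


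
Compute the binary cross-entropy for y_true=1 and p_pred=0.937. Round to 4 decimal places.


For y=1: Loss = -log(p)
= -log(0.937)
= -(-0.0651)
= 0.0651

0.0651


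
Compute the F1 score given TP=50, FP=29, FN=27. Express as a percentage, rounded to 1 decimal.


Precision = TP / (TP + FP) = 50 / 79 = 0.6329
Recall = TP / (TP + FN) = 50 / 77 = 0.6494
F1 = 2 * P * R / (P + R)
= 2 * 0.6329 * 0.6494 / (0.6329 + 0.6494)
= 0.822 / 1.2823
= 0.641
As percentage: 64.1%

64.1


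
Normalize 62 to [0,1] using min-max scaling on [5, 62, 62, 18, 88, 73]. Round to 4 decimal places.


Min = 5, Max = 88
Range = 88 - 5 = 83
Scaled = (x - min) / (max - min)
= (62 - 5) / 83
= 57 / 83
= 0.6867

0.6867


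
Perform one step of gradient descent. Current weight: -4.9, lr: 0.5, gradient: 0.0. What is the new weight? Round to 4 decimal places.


w_new = w_old - lr * gradient
= -4.9 - 0.5 * 0.0
= -4.9 - (0.0)
= -4.9000

-4.9000


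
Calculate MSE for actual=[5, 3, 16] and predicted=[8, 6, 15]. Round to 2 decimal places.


Differences: [-3, -3, 1]
Squared errors: [9, 9, 1]
Sum of squared errors = 19
MSE = 19 / 3 = 6.33

6.33


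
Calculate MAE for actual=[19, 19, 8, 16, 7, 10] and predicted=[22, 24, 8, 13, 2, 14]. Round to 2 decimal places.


Absolute errors: [3, 5, 0, 3, 5, 4]
Sum of absolute errors = 20
MAE = 20 / 6 = 3.33

3.33


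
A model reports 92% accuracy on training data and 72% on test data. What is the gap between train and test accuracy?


Gap = train_accuracy - test_accuracy
= 92 - 72
= 20%
This gap suggests the model is overfitting.

20


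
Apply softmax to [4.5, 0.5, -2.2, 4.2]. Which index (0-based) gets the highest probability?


Softmax is a monotonic transformation, so it preserves the argmax.
We need to find the index of the maximum logit.
Index 0: 4.5
Index 1: 0.5
Index 2: -2.2
Index 3: 4.2
Maximum logit = 4.5 at index 0

0


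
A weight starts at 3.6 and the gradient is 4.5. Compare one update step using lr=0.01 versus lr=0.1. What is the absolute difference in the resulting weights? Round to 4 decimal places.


With lr=0.01: w_new = 3.6 - 0.01 * 4.5 = 3.555
With lr=0.1: w_new = 3.6 - 0.1 * 4.5 = 3.15
Absolute difference = |3.555 - 3.15|
= 0.4050

0.4050


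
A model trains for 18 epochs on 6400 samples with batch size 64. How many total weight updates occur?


Iterations per epoch = 6400 / 64 = 100
Total updates = iterations_per_epoch * epochs
= 100 * 18
= 1800

1800


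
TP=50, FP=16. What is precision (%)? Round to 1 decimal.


Precision = TP / (TP + FP) * 100
= 50 / (50 + 16)
= 50 / 66
= 0.7576
= 75.8%

75.8


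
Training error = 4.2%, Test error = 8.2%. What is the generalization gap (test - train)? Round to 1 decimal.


Generalization gap = test_error - train_error
= 8.2 - 4.2
= 4.0%
A moderate gap.

4.0


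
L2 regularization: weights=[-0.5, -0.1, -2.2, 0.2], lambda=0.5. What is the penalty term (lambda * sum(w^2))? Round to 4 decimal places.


Squaring each weight:
(-0.5)^2 = 0.25
(-0.1)^2 = 0.01
(-2.2)^2 = 4.84
0.2^2 = 0.04
Sum of squares = 5.14
Penalty = 0.5 * 5.14 = 2.5700

2.5700


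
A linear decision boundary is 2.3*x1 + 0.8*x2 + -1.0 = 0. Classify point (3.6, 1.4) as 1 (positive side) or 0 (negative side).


Compute 2.3 * 3.6 + 0.8 * 1.4 + -1.0
= 8.28 + 1.12 + -1.0
= 8.4
Since 8.4 >= 0, the point is on the positive side.

1


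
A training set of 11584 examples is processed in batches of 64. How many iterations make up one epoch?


Iterations per epoch = dataset_size / batch_size
= 11584 / 64
= 181

181


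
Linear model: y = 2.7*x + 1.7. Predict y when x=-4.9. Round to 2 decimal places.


y = 2.7 * -4.9 + (1.7)
= -13.23 + (1.7)
= -11.53

-11.53


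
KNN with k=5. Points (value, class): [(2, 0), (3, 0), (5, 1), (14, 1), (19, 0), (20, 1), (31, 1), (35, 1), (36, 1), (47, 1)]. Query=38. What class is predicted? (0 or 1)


Distances from query 38:
Point 36 (class 1): distance = 2
Point 35 (class 1): distance = 3
Point 31 (class 1): distance = 7
Point 47 (class 1): distance = 9
Point 20 (class 1): distance = 18
K=5 nearest neighbors: classes = [1, 1, 1, 1, 1]
Votes for class 1: 5 / 5
Majority vote => class 1

1


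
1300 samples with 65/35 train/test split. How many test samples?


Train samples = 1300 * 65% = 845
Test samples = 1300 - 845
= 455

455


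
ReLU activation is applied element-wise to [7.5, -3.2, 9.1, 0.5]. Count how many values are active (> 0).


ReLU(x) = max(0, x) for each element:
ReLU(7.5) = 7.5
ReLU(-3.2) = 0
ReLU(9.1) = 9.1
ReLU(0.5) = 0.5
Active neurons (>0): 3

3


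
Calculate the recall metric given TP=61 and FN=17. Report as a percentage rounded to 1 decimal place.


Recall = TP / (TP + FN) * 100
= 61 / (61 + 17)
= 61 / 78
= 0.7821
= 78.2%

78.2


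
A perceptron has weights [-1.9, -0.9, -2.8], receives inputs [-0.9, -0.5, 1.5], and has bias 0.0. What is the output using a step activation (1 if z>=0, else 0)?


z = w . x + b
= -1.9*-0.9 + -0.9*-0.5 + -2.8*1.5 + 0.0
= 1.71 + 0.45 + -4.2 + 0.0
= -2.04 + 0.0
= -2.04
Since z = -2.04 < 0, output = 0

0


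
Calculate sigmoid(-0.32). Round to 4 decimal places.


sigmoid(z) = 1 / (1 + exp(-z))
exp(-(-0.32)) = exp(0.32) = 1.3771
1 + 1.3771 = 2.3771
1 / 2.3771 = 0.4207

0.4207


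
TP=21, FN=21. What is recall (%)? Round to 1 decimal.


Recall = TP / (TP + FN) * 100
= 21 / (21 + 21)
= 21 / 42
= 0.5
= 50.0%

50.0


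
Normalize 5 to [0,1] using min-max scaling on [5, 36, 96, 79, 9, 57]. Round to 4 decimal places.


Min = 5, Max = 96
Range = 96 - 5 = 91
Scaled = (x - min) / (max - min)
= (5 - 5) / 91
= 0 / 91
= 0.0000

0.0000


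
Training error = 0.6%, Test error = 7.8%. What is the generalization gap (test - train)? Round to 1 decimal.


Generalization gap = test_error - train_error
= 7.8 - 0.6
= 7.2%
A moderate gap.

7.2


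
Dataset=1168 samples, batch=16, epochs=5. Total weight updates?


Iterations per epoch = 1168 / 16 = 73
Total updates = iterations_per_epoch * epochs
= 73 * 5
= 365

365


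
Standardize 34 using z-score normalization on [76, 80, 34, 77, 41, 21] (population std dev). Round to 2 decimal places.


Mean = (76 + 80 + 34 + 77 + 41 + 21) / 6 = 54.8333
Variance = sum((x_i - mean)^2) / n = 557.1389
Std = sqrt(557.1389) = 23.6038
Z = (x - mean) / std
= (34 - 54.8333) / 23.6038
= -20.8333 / 23.6038
= -0.88

-0.88


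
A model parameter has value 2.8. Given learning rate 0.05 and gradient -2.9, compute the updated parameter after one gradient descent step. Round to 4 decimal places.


w_new = w_old - lr * gradient
= 2.8 - 0.05 * -2.9
= 2.8 - (-0.145)
= 2.9450

2.9450


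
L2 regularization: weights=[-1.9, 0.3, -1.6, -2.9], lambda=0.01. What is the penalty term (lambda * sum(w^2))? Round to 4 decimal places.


Squaring each weight:
(-1.9)^2 = 3.61
0.3^2 = 0.09
(-1.6)^2 = 2.56
(-2.9)^2 = 8.41
Sum of squares = 14.67
Penalty = 0.01 * 14.67 = 0.1467

0.1467


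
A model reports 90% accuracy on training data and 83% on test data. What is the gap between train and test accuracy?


Gap = train_accuracy - test_accuracy
= 90 - 83
= 7%
This moderate gap may indicate mild overfitting.

7


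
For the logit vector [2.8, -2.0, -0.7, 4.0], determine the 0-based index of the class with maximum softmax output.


Softmax is a monotonic transformation, so it preserves the argmax.
We need to find the index of the maximum logit.
Index 0: 2.8
Index 1: -2.0
Index 2: -0.7
Index 3: 4.0
Maximum logit = 4.0 at index 3

3


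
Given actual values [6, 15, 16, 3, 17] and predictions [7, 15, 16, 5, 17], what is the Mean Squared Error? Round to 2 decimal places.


Differences: [-1, 0, 0, -2, 0]
Squared errors: [1, 0, 0, 4, 0]
Sum of squared errors = 5
MSE = 5 / 5 = 1.00

1.00


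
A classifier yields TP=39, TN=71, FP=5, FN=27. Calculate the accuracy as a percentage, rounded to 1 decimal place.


Accuracy = (TP + TN) / (TP + TN + FP + FN) * 100
= (39 + 71) / (39 + 71 + 5 + 27)
= 110 / 142
= 0.7746
= 77.5%

77.5


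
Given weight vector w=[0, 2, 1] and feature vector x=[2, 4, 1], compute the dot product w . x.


Element-wise products:
0 * 2 = 0
2 * 4 = 8
1 * 1 = 1
Sum = 0 + 8 + 1
= 9

9


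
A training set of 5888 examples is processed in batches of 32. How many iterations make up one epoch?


Iterations per epoch = dataset_size / batch_size
= 5888 / 32
= 184

184


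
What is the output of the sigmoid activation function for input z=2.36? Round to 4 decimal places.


sigmoid(z) = 1 / (1 + exp(-z))
exp(-(2.36)) = exp(-2.36) = 0.0944
1 + 0.0944 = 1.0944
1 / 1.0944 = 0.9137

0.9137


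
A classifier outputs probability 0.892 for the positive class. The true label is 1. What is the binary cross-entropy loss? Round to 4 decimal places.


For y=1: Loss = -log(p)
= -log(0.892)
= -(-0.1143)
= 0.1143

0.1143


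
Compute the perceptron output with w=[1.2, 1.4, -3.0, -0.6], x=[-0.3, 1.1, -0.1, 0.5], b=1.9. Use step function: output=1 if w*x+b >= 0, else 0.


z = w . x + b
= 1.2*-0.3 + 1.4*1.1 + -3.0*-0.1 + -0.6*0.5 + 1.9
= -0.36 + 1.54 + 0.3 + -0.3 + 1.9
= 1.18 + 1.9
= 3.08
Since z = 3.08 >= 0, output = 1

1


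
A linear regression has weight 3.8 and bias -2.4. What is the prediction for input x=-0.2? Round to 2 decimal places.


y = 3.8 * -0.2 + (-2.4)
= -0.76 + (-2.4)
= -3.16

-3.16


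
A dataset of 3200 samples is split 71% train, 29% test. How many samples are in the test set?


Train samples = 3200 * 71% = 2272
Test samples = 3200 - 2272
= 928

928


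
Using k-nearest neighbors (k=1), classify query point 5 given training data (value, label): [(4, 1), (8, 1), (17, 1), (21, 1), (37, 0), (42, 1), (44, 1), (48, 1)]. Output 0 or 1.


Distances from query 5:
Point 4 (class 1): distance = 1
K=1 nearest neighbors: classes = [1]
Votes for class 1: 1 / 1
Majority vote => class 1

1


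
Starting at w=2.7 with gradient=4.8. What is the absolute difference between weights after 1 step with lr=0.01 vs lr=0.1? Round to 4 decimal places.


With lr=0.01: w_new = 2.7 - 0.01 * 4.8 = 2.652
With lr=0.1: w_new = 2.7 - 0.1 * 4.8 = 2.22
Absolute difference = |2.652 - 2.22|
= 0.4320

0.4320


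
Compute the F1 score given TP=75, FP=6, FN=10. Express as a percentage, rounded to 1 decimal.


Precision = TP / (TP + FP) = 75 / 81 = 0.9259
Recall = TP / (TP + FN) = 75 / 85 = 0.8824
F1 = 2 * P * R / (P + R)
= 2 * 0.9259 * 0.8824 / (0.9259 + 0.8824)
= 1.634 / 1.8083
= 0.9036
As percentage: 90.4%

90.4


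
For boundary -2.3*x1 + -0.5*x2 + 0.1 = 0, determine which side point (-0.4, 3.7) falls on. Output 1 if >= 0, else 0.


Compute -2.3 * -0.4 + -0.5 * 3.7 + 0.1
= 0.92 + -1.85 + 0.1
= -0.83
Since -0.83 < 0, the point is on the negative side.

0


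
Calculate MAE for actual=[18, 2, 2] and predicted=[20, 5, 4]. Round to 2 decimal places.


Absolute errors: [2, 3, 2]
Sum of absolute errors = 7
MAE = 7 / 3 = 2.33

2.33


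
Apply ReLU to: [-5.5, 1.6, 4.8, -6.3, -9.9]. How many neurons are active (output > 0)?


ReLU(x) = max(0, x) for each element:
ReLU(-5.5) = 0
ReLU(1.6) = 1.6
ReLU(4.8) = 4.8
ReLU(-6.3) = 0
ReLU(-9.9) = 0
Active neurons (>0): 2

2


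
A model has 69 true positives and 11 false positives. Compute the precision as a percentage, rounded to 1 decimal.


Precision = TP / (TP + FP) * 100
= 69 / (69 + 11)
= 69 / 80
= 0.8625
= 86.3%

86.3


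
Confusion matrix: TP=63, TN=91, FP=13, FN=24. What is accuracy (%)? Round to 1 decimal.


Accuracy = (TP + TN) / (TP + TN + FP + FN) * 100
= (63 + 91) / (63 + 91 + 13 + 24)
= 154 / 191
= 0.8063
= 80.6%

80.6


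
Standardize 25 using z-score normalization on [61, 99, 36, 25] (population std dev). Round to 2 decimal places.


Mean = (61 + 99 + 36 + 25) / 4 = 55.25
Variance = sum((x_i - mean)^2) / n = 808.1875
Std = sqrt(808.1875) = 28.4286
Z = (x - mean) / std
= (25 - 55.25) / 28.4286
= -30.25 / 28.4286
= -1.06

-1.06


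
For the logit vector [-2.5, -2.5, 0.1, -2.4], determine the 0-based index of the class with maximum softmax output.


Softmax is a monotonic transformation, so it preserves the argmax.
We need to find the index of the maximum logit.
Index 0: -2.5
Index 1: -2.5
Index 2: 0.1
Index 3: -2.4
Maximum logit = 0.1 at index 2

2


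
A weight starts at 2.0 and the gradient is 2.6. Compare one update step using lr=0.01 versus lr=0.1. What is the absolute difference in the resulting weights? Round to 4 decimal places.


With lr=0.01: w_new = 2.0 - 0.01 * 2.6 = 1.974
With lr=0.1: w_new = 2.0 - 0.1 * 2.6 = 1.74
Absolute difference = |1.974 - 1.74|
= 0.2340

0.2340


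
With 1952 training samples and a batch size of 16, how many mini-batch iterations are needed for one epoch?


Iterations per epoch = dataset_size / batch_size
= 1952 / 16
= 122

122


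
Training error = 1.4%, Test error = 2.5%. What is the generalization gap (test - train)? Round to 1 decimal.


Generalization gap = test_error - train_error
= 2.5 - 1.4
= 1.1%
A small gap suggests good generalization.

1.1


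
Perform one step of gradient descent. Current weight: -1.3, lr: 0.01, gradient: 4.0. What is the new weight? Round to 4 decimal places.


w_new = w_old - lr * gradient
= -1.3 - 0.01 * 4.0
= -1.3 - (0.04)
= -1.3400

-1.3400


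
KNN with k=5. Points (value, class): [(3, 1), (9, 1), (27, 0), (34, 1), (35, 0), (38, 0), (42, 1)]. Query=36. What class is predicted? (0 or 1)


Distances from query 36:
Point 35 (class 0): distance = 1
Point 38 (class 0): distance = 2
Point 34 (class 1): distance = 2
Point 42 (class 1): distance = 6
Point 27 (class 0): distance = 9
K=5 nearest neighbors: classes = [0, 0, 1, 1, 0]
Votes for class 1: 2 / 5
Majority vote => class 0

0


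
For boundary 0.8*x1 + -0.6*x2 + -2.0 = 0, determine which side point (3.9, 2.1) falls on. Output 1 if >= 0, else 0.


Compute 0.8 * 3.9 + -0.6 * 2.1 + -2.0
= 3.12 + -1.26 + -2.0
= -0.14
Since -0.14 < 0, the point is on the negative side.

0


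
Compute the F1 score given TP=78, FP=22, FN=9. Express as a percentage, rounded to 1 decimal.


Precision = TP / (TP + FP) = 78 / 100 = 0.78
Recall = TP / (TP + FN) = 78 / 87 = 0.8966
F1 = 2 * P * R / (P + R)
= 2 * 0.78 * 0.8966 / (0.78 + 0.8966)
= 1.3986 / 1.6766
= 0.8342
As percentage: 83.4%

83.4


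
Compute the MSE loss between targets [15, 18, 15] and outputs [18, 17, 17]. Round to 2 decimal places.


Differences: [-3, 1, -2]
Squared errors: [9, 1, 4]
Sum of squared errors = 14
MSE = 14 / 3 = 4.67

4.67


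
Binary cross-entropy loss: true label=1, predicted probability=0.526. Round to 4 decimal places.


For y=1: Loss = -log(p)
= -log(0.526)
= -(-0.6425)
= 0.6425

0.6425


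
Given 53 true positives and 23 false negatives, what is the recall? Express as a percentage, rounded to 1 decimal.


Recall = TP / (TP + FN) * 100
= 53 / (53 + 23)
= 53 / 76
= 0.6974
= 69.7%

69.7


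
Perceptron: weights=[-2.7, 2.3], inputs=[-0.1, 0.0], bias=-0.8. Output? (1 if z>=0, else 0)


z = w . x + b
= -2.7*-0.1 + 2.3*0.0 + -0.8
= 0.27 + 0.0 + -0.8
= 0.27 + -0.8
= -0.53
Since z = -0.53 < 0, output = 0

0


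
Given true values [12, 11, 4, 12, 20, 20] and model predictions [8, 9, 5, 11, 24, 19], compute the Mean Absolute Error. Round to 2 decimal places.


Absolute errors: [4, 2, 1, 1, 4, 1]
Sum of absolute errors = 13
MAE = 13 / 6 = 2.17

2.17


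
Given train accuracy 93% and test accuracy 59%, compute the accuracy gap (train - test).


Gap = train_accuracy - test_accuracy
= 93 - 59
= 34%
This large gap strongly indicates overfitting.

34


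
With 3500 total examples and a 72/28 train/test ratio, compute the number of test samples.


Train samples = 3500 * 72% = 2520
Test samples = 3500 - 2520
= 980

980


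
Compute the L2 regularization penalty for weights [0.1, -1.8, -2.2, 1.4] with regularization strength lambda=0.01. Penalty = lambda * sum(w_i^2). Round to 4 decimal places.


Squaring each weight:
0.1^2 = 0.01
(-1.8)^2 = 3.24
(-2.2)^2 = 4.84
1.4^2 = 1.96
Sum of squares = 10.05
Penalty = 0.01 * 10.05 = 0.1005

0.1005


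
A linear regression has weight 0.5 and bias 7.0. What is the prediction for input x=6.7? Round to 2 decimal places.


y = 0.5 * 6.7 + (7.0)
= 3.35 + (7.0)
= 10.35

10.35


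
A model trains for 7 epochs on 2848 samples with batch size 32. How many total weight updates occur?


Iterations per epoch = 2848 / 32 = 89
Total updates = iterations_per_epoch * epochs
= 89 * 7
= 623

623


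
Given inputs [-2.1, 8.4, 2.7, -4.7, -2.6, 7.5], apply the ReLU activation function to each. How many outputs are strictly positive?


ReLU(x) = max(0, x) for each element:
ReLU(-2.1) = 0
ReLU(8.4) = 8.4
ReLU(2.7) = 2.7
ReLU(-4.7) = 0
ReLU(-2.6) = 0
ReLU(7.5) = 7.5
Active neurons (>0): 3

3


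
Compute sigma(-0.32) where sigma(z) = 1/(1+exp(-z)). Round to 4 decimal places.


sigmoid(z) = 1 / (1 + exp(-z))
exp(-(-0.32)) = exp(0.32) = 1.3771
1 + 1.3771 = 2.3771
1 / 2.3771 = 0.4207

0.4207


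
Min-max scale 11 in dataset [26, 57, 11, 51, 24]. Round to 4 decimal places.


Min = 11, Max = 57
Range = 57 - 11 = 46
Scaled = (x - min) / (max - min)
= (11 - 11) / 46
= 0 / 46
= 0.0000

0.0000


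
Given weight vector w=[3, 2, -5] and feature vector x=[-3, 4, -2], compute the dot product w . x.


Element-wise products:
3 * -3 = -9
2 * 4 = 8
-5 * -2 = 10
Sum = -9 + 8 + 10
= 9

9


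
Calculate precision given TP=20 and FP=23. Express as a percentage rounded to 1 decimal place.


Precision = TP / (TP + FP) * 100
= 20 / (20 + 23)
= 20 / 43
= 0.4651
= 46.5%

46.5


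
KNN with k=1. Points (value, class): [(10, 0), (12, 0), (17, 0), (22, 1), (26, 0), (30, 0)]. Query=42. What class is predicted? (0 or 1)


Distances from query 42:
Point 30 (class 0): distance = 12
K=1 nearest neighbors: classes = [0]
Votes for class 1: 0 / 1
Majority vote => class 0

0


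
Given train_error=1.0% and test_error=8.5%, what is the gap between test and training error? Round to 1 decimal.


Generalization gap = test_error - train_error
= 8.5 - 1.0
= 7.5%
A moderate gap.

7.5


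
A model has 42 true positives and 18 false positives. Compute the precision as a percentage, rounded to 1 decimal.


Precision = TP / (TP + FP) * 100
= 42 / (42 + 18)
= 42 / 60
= 0.7
= 70.0%

70.0


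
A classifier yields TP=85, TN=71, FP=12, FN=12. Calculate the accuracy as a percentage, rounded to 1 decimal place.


Accuracy = (TP + TN) / (TP + TN + FP + FN) * 100
= (85 + 71) / (85 + 71 + 12 + 12)
= 156 / 180
= 0.8667
= 86.7%

86.7


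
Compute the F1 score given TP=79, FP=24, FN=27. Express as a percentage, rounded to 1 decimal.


Precision = TP / (TP + FP) = 79 / 103 = 0.767
Recall = TP / (TP + FN) = 79 / 106 = 0.7453
F1 = 2 * P * R / (P + R)
= 2 * 0.767 * 0.7453 / (0.767 + 0.7453)
= 1.1432 / 1.5123
= 0.756
As percentage: 75.6%

75.6


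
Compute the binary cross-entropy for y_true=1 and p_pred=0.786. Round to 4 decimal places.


For y=1: Loss = -log(p)
= -log(0.786)
= -(-0.2408)
= 0.2408

0.2408


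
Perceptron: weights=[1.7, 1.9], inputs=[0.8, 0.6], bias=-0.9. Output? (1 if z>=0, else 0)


z = w . x + b
= 1.7*0.8 + 1.9*0.6 + -0.9
= 1.36 + 1.14 + -0.9
= 2.5 + -0.9
= 1.6
Since z = 1.6 >= 0, output = 1

1


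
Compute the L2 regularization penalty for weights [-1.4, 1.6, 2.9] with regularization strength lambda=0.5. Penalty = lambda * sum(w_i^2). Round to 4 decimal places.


Squaring each weight:
(-1.4)^2 = 1.96
1.6^2 = 2.56
2.9^2 = 8.41
Sum of squares = 12.93
Penalty = 0.5 * 12.93 = 6.4650

6.4650


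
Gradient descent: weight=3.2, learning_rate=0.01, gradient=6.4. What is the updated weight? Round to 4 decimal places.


w_new = w_old - lr * gradient
= 3.2 - 0.01 * 6.4
= 3.2 - (0.064)
= 3.1360

3.1360


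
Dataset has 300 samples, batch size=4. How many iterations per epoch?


Iterations per epoch = dataset_size / batch_size
= 300 / 4
= 75

75


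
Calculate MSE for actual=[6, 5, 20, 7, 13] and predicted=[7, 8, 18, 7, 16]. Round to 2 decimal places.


Differences: [-1, -3, 2, 0, -3]
Squared errors: [1, 9, 4, 0, 9]
Sum of squared errors = 23
MSE = 23 / 5 = 4.60

4.60


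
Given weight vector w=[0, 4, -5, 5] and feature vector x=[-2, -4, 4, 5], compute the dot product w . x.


Element-wise products:
0 * -2 = 0
4 * -4 = -16
-5 * 4 = -20
5 * 5 = 25
Sum = 0 + -16 + -20 + 25
= -11

-11


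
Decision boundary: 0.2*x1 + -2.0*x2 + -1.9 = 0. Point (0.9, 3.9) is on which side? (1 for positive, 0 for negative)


Compute 0.2 * 0.9 + -2.0 * 3.9 + -1.9
= 0.18 + -7.8 + -1.9
= -9.52
Since -9.52 < 0, the point is on the negative side.

0


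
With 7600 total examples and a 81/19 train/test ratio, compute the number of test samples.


Train samples = 7600 * 81% = 6156
Test samples = 7600 - 6156
= 1444

1444


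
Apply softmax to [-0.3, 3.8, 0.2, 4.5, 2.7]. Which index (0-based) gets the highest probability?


Softmax is a monotonic transformation, so it preserves the argmax.
We need to find the index of the maximum logit.
Index 0: -0.3
Index 1: 3.8
Index 2: 0.2
Index 3: 4.5
Index 4: 2.7
Maximum logit = 4.5 at index 3

3


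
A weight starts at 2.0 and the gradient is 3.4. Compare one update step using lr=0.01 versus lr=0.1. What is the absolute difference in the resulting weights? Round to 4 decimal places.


With lr=0.01: w_new = 2.0 - 0.01 * 3.4 = 1.966
With lr=0.1: w_new = 2.0 - 0.1 * 3.4 = 1.66
Absolute difference = |1.966 - 1.66|
= 0.3060

0.3060


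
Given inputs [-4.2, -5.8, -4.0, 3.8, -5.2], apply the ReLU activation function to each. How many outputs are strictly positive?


ReLU(x) = max(0, x) for each element:
ReLU(-4.2) = 0
ReLU(-5.8) = 0
ReLU(-4.0) = 0
ReLU(3.8) = 3.8
ReLU(-5.2) = 0
Active neurons (>0): 1

1


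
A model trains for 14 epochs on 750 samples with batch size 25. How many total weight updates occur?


Iterations per epoch = 750 / 25 = 30
Total updates = iterations_per_epoch * epochs
= 30 * 14
= 420

420


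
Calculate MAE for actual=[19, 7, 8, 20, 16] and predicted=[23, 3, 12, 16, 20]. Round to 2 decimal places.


Absolute errors: [4, 4, 4, 4, 4]
Sum of absolute errors = 20
MAE = 20 / 5 = 4.00

4.00


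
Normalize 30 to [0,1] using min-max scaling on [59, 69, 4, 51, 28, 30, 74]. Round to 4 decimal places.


Min = 4, Max = 74
Range = 74 - 4 = 70
Scaled = (x - min) / (max - min)
= (30 - 4) / 70
= 26 / 70
= 0.3714

0.3714


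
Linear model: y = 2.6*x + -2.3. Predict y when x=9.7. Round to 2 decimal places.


y = 2.6 * 9.7 + (-2.3)
= 25.22 + (-2.3)
= 22.92

22.92


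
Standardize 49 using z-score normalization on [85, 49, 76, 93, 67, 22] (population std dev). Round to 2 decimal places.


Mean = (85 + 49 + 76 + 93 + 67 + 22) / 6 = 65.3333
Variance = sum((x_i - mean)^2) / n = 568.8889
Std = sqrt(568.8889) = 23.8514
Z = (x - mean) / std
= (49 - 65.3333) / 23.8514
= -16.3333 / 23.8514
= -0.68

-0.68


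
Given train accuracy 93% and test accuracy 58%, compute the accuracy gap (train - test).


Gap = train_accuracy - test_accuracy
= 93 - 58
= 35%
This large gap strongly indicates overfitting.

35


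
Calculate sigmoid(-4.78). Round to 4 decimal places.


sigmoid(z) = 1 / (1 + exp(-z))
exp(-(-4.78)) = exp(4.78) = 119.1043
1 + 119.1043 = 120.1043
1 / 120.1043 = 0.0083

0.0083


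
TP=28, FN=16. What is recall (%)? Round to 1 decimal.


Recall = TP / (TP + FN) * 100
= 28 / (28 + 16)
= 28 / 44
= 0.6364
= 63.6%

63.6


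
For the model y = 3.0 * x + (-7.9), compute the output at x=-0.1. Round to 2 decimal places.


y = 3.0 * -0.1 + (-7.9)
= -0.3 + (-7.9)
= -8.20

-8.20


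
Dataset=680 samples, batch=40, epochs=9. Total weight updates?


Iterations per epoch = 680 / 40 = 17
Total updates = iterations_per_epoch * epochs
= 17 * 9
= 153

153


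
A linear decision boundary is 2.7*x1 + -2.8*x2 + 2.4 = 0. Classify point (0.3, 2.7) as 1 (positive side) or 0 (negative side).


Compute 2.7 * 0.3 + -2.8 * 2.7 + 2.4
= 0.81 + -7.56 + 2.4
= -4.35
Since -4.35 < 0, the point is on the negative side.

0


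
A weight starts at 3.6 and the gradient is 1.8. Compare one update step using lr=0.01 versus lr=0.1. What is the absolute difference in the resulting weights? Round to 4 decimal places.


With lr=0.01: w_new = 3.6 - 0.01 * 1.8 = 3.582
With lr=0.1: w_new = 3.6 - 0.1 * 1.8 = 3.42
Absolute difference = |3.582 - 3.42|
= 0.1620

0.1620


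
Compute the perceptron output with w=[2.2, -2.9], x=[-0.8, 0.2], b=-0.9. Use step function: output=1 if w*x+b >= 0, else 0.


z = w . x + b
= 2.2*-0.8 + -2.9*0.2 + -0.9
= -1.76 + -0.58 + -0.9
= -2.34 + -0.9
= -3.24
Since z = -3.24 < 0, output = 0

0


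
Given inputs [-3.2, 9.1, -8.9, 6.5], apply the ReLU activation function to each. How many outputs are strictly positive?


ReLU(x) = max(0, x) for each element:
ReLU(-3.2) = 0
ReLU(9.1) = 9.1
ReLU(-8.9) = 0
ReLU(6.5) = 6.5
Active neurons (>0): 2

2


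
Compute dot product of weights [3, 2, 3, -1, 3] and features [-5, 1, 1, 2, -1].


Element-wise products:
3 * -5 = -15
2 * 1 = 2
3 * 1 = 3
-1 * 2 = -2
3 * -1 = -3
Sum = -15 + 2 + 3 + -2 + -3
= -15

-15


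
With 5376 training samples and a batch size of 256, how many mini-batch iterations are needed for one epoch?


Iterations per epoch = dataset_size / batch_size
= 5376 / 256
= 21

21


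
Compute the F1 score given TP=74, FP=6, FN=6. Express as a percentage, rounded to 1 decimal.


Precision = TP / (TP + FP) = 74 / 80 = 0.925
Recall = TP / (TP + FN) = 74 / 80 = 0.925
F1 = 2 * P * R / (P + R)
= 2 * 0.925 * 0.925 / (0.925 + 0.925)
= 1.7113 / 1.85
= 0.925
As percentage: 92.5%

92.5


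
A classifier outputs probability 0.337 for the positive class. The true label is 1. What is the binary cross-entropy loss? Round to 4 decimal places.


For y=1: Loss = -log(p)
= -log(0.337)
= -(-1.0877)
= 1.0877

1.0877


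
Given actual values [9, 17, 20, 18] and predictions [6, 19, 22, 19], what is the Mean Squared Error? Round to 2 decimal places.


Differences: [3, -2, -2, -1]
Squared errors: [9, 4, 4, 1]
Sum of squared errors = 18
MSE = 18 / 4 = 4.50

4.50


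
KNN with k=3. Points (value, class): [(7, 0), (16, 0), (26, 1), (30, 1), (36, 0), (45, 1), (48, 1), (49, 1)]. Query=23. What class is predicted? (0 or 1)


Distances from query 23:
Point 26 (class 1): distance = 3
Point 16 (class 0): distance = 7
Point 30 (class 1): distance = 7
K=3 nearest neighbors: classes = [1, 0, 1]
Votes for class 1: 2 / 3
Majority vote => class 1

1


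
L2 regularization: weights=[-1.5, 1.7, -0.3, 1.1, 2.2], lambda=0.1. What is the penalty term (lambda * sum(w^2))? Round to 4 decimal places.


Squaring each weight:
(-1.5)^2 = 2.25
1.7^2 = 2.89
(-0.3)^2 = 0.09
1.1^2 = 1.21
2.2^2 = 4.84
Sum of squares = 11.28
Penalty = 0.1 * 11.28 = 1.1280

1.1280


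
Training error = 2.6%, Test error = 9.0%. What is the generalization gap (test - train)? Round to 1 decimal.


Generalization gap = test_error - train_error
= 9.0 - 2.6
= 6.4%
A moderate gap.

6.4


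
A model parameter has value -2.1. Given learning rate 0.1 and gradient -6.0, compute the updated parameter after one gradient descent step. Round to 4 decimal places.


w_new = w_old - lr * gradient
= -2.1 - 0.1 * -6.0
= -2.1 - (-0.6)
= -1.5000

-1.5000


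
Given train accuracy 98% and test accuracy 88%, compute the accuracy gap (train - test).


Gap = train_accuracy - test_accuracy
= 98 - 88
= 10%
This moderate gap may indicate mild overfitting.

10


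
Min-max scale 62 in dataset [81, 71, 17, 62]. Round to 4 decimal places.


Min = 17, Max = 81
Range = 81 - 17 = 64
Scaled = (x - min) / (max - min)
= (62 - 17) / 64
= 45 / 64
= 0.7031

0.7031


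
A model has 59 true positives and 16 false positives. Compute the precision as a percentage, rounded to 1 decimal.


Precision = TP / (TP + FP) * 100
= 59 / (59 + 16)
= 59 / 75
= 0.7867
= 78.7%

78.7


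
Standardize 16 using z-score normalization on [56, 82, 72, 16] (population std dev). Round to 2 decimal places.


Mean = (56 + 82 + 72 + 16) / 4 = 56.5
Variance = sum((x_i - mean)^2) / n = 632.75
Std = sqrt(632.75) = 25.1545
Z = (x - mean) / std
= (16 - 56.5) / 25.1545
= -40.5 / 25.1545
= -1.61

-1.61


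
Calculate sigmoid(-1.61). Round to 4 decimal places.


sigmoid(z) = 1 / (1 + exp(-z))
exp(-(-1.61)) = exp(1.61) = 5.0028
1 + 5.0028 = 6.0028
1 / 6.0028 = 0.1666

0.1666


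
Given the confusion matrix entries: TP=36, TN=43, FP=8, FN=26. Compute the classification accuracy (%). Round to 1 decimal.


Accuracy = (TP + TN) / (TP + TN + FP + FN) * 100
= (36 + 43) / (36 + 43 + 8 + 26)
= 79 / 113
= 0.6991
= 69.9%

69.9


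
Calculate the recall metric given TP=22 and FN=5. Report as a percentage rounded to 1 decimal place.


Recall = TP / (TP + FN) * 100
= 22 / (22 + 5)
= 22 / 27
= 0.8148
= 81.5%

81.5


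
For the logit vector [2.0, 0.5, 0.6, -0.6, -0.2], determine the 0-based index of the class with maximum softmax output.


Softmax is a monotonic transformation, so it preserves the argmax.
We need to find the index of the maximum logit.
Index 0: 2.0
Index 1: 0.5
Index 2: 0.6
Index 3: -0.6
Index 4: -0.2
Maximum logit = 2.0 at index 0

0


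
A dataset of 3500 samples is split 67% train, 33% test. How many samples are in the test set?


Train samples = 3500 * 67% = 2345
Test samples = 3500 - 2345
= 1155

1155


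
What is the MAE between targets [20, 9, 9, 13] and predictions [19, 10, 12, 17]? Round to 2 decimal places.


Absolute errors: [1, 1, 3, 4]
Sum of absolute errors = 9
MAE = 9 / 4 = 2.25

2.25


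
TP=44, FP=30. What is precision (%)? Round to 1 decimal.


Precision = TP / (TP + FP) * 100
= 44 / (44 + 30)
= 44 / 74
= 0.5946
= 59.5%

59.5


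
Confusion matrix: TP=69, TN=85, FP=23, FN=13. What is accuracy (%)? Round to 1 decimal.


Accuracy = (TP + TN) / (TP + TN + FP + FN) * 100
= (69 + 85) / (69 + 85 + 23 + 13)
= 154 / 190
= 0.8105
= 81.1%

81.1


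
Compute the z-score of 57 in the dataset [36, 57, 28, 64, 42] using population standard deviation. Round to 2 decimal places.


Mean = (36 + 57 + 28 + 64 + 42) / 5 = 45.4
Variance = sum((x_i - mean)^2) / n = 176.64
Std = sqrt(176.64) = 13.2906
Z = (x - mean) / std
= (57 - 45.4) / 13.2906
= 11.6 / 13.2906
= 0.87

0.87


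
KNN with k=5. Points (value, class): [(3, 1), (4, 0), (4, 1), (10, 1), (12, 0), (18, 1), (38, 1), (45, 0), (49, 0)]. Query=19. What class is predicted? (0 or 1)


Distances from query 19:
Point 18 (class 1): distance = 1
Point 12 (class 0): distance = 7
Point 10 (class 1): distance = 9
Point 4 (class 0): distance = 15
Point 4 (class 1): distance = 15
K=5 nearest neighbors: classes = [1, 0, 1, 0, 1]
Votes for class 1: 3 / 5
Majority vote => class 1

1


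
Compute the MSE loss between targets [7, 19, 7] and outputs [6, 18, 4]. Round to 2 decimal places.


Differences: [1, 1, 3]
Squared errors: [1, 1, 9]
Sum of squared errors = 11
MSE = 11 / 3 = 3.67

3.67


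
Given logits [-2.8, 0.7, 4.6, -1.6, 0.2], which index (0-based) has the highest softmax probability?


Softmax is a monotonic transformation, so it preserves the argmax.
We need to find the index of the maximum logit.
Index 0: -2.8
Index 1: 0.7
Index 2: 4.6
Index 3: -1.6
Index 4: 0.2
Maximum logit = 4.6 at index 2

2
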